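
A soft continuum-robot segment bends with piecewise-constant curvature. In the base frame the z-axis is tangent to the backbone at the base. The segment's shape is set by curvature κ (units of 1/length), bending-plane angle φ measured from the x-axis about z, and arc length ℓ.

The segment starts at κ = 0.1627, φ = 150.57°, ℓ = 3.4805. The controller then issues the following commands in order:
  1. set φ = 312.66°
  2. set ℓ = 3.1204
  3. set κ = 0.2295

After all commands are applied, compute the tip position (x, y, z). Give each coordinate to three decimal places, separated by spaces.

initial: κ=0.1627, φ=150.57°, ℓ=3.4805
cmd 1: set φ=312.66° → (κ,φ,ℓ)=(0.1627,312.66°,3.4805) → tip=(0.6501,-0.7055,3.2974)
cmd 2: set ℓ=3.1204 → (κ,φ,ℓ)=(0.1627,312.66°,3.1204) → tip=(0.5253,-0.5701,2.9881)
cmd 3: set κ=0.2295 → (κ,φ,ℓ)=(0.2295,312.66°,3.1204) → tip=(0.7253,-0.7871,2.8604)

0.725 -0.787 2.860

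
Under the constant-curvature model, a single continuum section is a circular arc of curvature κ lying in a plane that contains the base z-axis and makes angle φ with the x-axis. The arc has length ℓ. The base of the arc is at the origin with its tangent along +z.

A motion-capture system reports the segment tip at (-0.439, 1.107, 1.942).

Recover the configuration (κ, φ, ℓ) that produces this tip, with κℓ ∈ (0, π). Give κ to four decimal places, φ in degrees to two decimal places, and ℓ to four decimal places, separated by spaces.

ρ = √(x²+y²) = √(-0.439² + 1.107²) = 1.19087
φ = atan2(y, x) mod 360° = atan2(1.107, -0.439) = 111.6317°
|p|² = ρ² + z² = 1.19087² + 1.942² = 5.18953
κ = 2ρ / |p|² = 2×1.19087 / 5.18953 = 0.45895
θ = 2·atan2(ρ, z) = 2·atan2(1.19087, 1.942) = 1.10016 rad
ℓ = θ/κ = 1.10016/0.45895 = 2.39713

0.4590 111.63 2.3971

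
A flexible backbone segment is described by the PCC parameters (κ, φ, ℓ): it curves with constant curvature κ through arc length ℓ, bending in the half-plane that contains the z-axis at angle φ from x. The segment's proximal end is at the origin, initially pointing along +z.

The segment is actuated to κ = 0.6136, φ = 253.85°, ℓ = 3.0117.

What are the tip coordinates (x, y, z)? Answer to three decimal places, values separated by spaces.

-0.577 -1.994 1.568

θ = κ·ℓ = 0.6136 × 3.0117 = 1.84798 rad
ρ = (1 − cos θ)/κ = (1 − -0.27365)/0.6136 = 2.07570
z = sin θ / κ = 0.96183/0.6136 = 1.56752
x = ρ cos φ = 2.07570 × cos(253.85°) = -0.57736
y = ρ sin φ = 2.07570 × sin(253.85°) = -1.99378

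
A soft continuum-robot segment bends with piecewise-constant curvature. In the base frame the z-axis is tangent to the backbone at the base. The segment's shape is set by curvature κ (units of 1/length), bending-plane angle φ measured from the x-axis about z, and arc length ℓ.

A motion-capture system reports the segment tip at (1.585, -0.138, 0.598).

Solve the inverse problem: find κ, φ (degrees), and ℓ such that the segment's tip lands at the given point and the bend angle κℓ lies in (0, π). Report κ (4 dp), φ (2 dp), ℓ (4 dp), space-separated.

1.1015 355.02 2.1994

ρ = √(x²+y²) = √(1.585² + -0.138²) = 1.59100
φ = atan2(y, x) mod 360° = atan2(-0.138, 1.585) = 355.0240°
|p|² = ρ² + z² = 1.59100² + 0.598² = 2.88887
κ = 2ρ / |p|² = 2×1.59100 / 2.88887 = 1.10146
θ = 2·atan2(ρ, z) = 2·atan2(1.59100, 0.598) = 2.42253 rad
ℓ = θ/κ = 2.42253/1.10146 = 2.19938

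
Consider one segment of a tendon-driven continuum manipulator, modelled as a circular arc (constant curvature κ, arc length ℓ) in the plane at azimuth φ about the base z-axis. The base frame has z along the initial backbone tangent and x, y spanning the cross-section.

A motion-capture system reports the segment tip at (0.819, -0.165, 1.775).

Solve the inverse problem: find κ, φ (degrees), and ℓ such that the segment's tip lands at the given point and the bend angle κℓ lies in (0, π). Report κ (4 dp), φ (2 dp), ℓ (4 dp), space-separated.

0.4342 348.61 2.0265

ρ = √(x²+y²) = √(0.819² + -0.165²) = 0.83546
φ = atan2(y, x) mod 360° = atan2(-0.165, 0.819) = 348.6094°
|p|² = ρ² + z² = 0.83546² + 1.775² = 3.84861
κ = 2ρ / |p|² = 2×0.83546 / 3.84861 = 0.43416
θ = 2·atan2(ρ, z) = 2·atan2(0.83546, 1.775) = 0.87983 rad
ℓ = θ/κ = 0.87983/0.43416 = 2.02652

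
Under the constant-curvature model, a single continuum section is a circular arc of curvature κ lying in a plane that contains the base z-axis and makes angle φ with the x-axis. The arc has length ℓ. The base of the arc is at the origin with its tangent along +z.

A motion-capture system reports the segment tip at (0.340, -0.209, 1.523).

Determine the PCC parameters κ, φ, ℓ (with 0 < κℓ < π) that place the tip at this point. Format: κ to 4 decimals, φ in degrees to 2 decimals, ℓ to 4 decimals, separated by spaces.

0.3220 328.42 1.5918

ρ = √(x²+y²) = √(0.340² + -0.209²) = 0.39910
φ = atan2(y, x) mod 360° = atan2(-0.209, 0.340) = 328.4207°
|p|² = ρ² + z² = 0.39910² + 1.523² = 2.47881
κ = 2ρ / |p|² = 2×0.39910 / 2.47881 = 0.32201
θ = 2·atan2(ρ, z) = 2·atan2(0.39910, 1.523) = 0.51257 rad
ℓ = θ/κ = 0.51257/0.32201 = 1.59179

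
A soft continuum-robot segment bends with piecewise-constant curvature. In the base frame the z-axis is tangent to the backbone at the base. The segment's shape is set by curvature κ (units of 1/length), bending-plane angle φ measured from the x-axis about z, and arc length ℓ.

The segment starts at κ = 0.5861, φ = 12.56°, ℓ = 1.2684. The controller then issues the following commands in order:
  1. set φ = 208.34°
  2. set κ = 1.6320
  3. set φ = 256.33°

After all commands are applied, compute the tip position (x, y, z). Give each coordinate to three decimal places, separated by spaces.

initial: κ=0.5861, φ=12.56°, ℓ=1.2684
cmd 1: set φ=208.34° → (κ,φ,ℓ)=(0.5861,208.34°,1.2684) → tip=(-0.3962,-0.2137,1.1548)
cmd 2: set κ=1.6320 → (κ,φ,ℓ)=(1.6320,208.34°,1.2684) → tip=(-0.7975,-0.4301,0.5380)
cmd 3: set φ=256.33° → (κ,φ,ℓ)=(1.6320,256.33°,1.2684) → tip=(-0.2141,-0.8804,0.5380)

-0.214 -0.880 0.538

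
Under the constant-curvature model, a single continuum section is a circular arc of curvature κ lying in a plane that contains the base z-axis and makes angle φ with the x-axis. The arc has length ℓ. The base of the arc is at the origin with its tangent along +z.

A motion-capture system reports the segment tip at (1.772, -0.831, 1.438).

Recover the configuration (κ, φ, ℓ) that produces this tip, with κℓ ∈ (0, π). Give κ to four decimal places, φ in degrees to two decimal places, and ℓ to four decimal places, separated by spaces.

0.6636 334.88 2.8243

ρ = √(x²+y²) = √(1.772² + -0.831²) = 1.95718
φ = atan2(y, x) mod 360° = atan2(-0.831, 1.772) = 334.8752°
|p|² = ρ² + z² = 1.95718² + 1.438² = 5.89839
κ = 2ρ / |p|² = 2×1.95718 / 5.89839 = 0.66363
θ = 2·atan2(ρ, z) = 2·atan2(1.95718, 1.438) = 1.87428 rad
ℓ = θ/κ = 1.87428/0.66363 = 2.82428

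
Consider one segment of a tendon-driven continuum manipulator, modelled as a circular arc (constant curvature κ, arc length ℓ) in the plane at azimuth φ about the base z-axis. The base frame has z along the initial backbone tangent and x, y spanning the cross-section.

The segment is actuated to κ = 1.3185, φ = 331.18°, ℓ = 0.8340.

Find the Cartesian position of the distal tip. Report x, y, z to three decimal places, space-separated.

0.363 -0.200 0.676

θ = κ·ℓ = 1.3185 × 0.8340 = 1.09963 rad
ρ = (1 − cos θ)/κ = (1 − 0.45393)/1.3185 = 0.41416
z = sin θ / κ = 0.89104/1.3185 = 0.67580
x = ρ cos φ = 0.41416 × cos(331.18°) = 0.36286
y = ρ sin φ = 0.41416 × sin(331.18°) = -0.19965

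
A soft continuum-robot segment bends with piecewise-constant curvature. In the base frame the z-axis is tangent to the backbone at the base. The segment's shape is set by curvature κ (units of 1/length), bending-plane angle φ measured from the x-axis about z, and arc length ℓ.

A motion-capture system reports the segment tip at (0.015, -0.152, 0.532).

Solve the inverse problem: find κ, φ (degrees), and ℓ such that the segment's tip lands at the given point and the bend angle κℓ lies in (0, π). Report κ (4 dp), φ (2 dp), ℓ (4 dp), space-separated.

ρ = √(x²+y²) = √(0.015² + -0.152²) = 0.15274
φ = atan2(y, x) mod 360° = atan2(-0.152, 0.015) = 275.6359°
|p|² = ρ² + z² = 0.15274² + 0.532² = 0.30635
κ = 2ρ / |p|² = 2×0.15274 / 0.30635 = 0.99714
θ = 2·atan2(ρ, z) = 2·atan2(0.15274, 0.532) = 0.55916 rad
ℓ = θ/κ = 0.55916/0.99714 = 0.56077

0.9971 275.64 0.5608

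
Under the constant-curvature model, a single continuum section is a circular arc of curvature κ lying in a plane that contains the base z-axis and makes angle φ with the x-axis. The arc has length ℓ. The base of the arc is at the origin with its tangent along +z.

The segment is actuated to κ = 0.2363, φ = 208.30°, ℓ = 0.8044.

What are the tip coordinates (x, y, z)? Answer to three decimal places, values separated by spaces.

-0.067 -0.036 0.800

θ = κ·ℓ = 0.2363 × 0.8044 = 0.19008 rad
ρ = (1 − cos θ)/κ = (1 − 0.98199)/0.2363 = 0.07622
z = sin θ / κ = 0.18894/0.2363 = 0.79956
x = ρ cos φ = 0.07622 × cos(208.30°) = -0.06711
y = ρ sin φ = 0.07622 × sin(208.30°) = -0.03614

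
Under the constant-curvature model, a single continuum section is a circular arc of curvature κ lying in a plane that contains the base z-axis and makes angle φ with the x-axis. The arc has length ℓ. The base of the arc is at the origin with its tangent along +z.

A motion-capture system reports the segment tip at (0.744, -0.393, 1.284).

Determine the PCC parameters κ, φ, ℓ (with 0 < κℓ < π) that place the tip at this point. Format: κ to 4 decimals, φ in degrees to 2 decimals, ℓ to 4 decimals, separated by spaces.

ρ = √(x²+y²) = √(0.744² + -0.393²) = 0.84142
φ = atan2(y, x) mod 360° = atan2(-0.393, 0.744) = 332.1558°
|p|² = ρ² + z² = 0.84142² + 1.284² = 2.35664
κ = 2ρ / |p|² = 2×0.84142 / 2.35664 = 0.71408
θ = 2·atan2(ρ, z) = 2·atan2(0.84142, 1.284) = 1.16020 rad
ℓ = θ/κ = 1.16020/0.71408 = 1.62474

0.7141 332.16 1.6247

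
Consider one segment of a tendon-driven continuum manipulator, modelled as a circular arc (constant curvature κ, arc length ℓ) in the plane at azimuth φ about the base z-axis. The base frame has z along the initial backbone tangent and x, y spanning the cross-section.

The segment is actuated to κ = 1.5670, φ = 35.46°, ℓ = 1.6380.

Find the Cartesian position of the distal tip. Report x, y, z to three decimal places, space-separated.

0.956 0.681 0.347

θ = κ·ℓ = 1.5670 × 1.6380 = 2.56675 rad
ρ = (1 − cos θ)/κ = (1 − -0.83928)/1.5670 = 1.17376
z = sin θ / κ = 0.54371/1.5670 = 0.34697
x = ρ cos φ = 1.17376 × cos(35.46°) = 0.95605
y = ρ sin φ = 1.17376 × sin(35.46°) = 0.68094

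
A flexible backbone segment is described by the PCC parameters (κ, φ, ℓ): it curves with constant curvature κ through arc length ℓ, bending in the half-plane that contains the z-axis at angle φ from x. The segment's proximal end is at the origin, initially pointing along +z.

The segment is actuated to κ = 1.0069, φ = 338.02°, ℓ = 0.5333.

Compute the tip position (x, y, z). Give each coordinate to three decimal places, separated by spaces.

0.130 -0.052 0.508

θ = κ·ℓ = 1.0069 × 0.5333 = 0.53698 rad
ρ = (1 − cos θ)/κ = (1 − 0.85926)/1.0069 = 0.13978
z = sin θ / κ = 0.51154/1.0069 = 0.50804
x = ρ cos φ = 0.13978 × cos(338.02°) = 0.12962
y = ρ sin φ = 0.13978 × sin(338.02°) = -0.05232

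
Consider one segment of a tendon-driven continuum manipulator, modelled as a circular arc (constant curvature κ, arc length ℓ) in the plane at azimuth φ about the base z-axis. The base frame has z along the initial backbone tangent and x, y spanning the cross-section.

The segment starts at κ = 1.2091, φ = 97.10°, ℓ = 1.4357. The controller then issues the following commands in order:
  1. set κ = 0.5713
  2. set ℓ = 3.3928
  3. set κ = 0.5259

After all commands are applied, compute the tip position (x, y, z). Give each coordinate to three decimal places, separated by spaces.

-0.285 2.287 1.858

initial: κ=1.2091, φ=97.10°, ℓ=1.4357
cmd 1: set κ=0.5713 → (κ,φ,ℓ)=(0.5713,97.10°,1.4357) → tip=(-0.0688,0.5522,1.2801)
cmd 2: set ℓ=3.3928 → (κ,φ,ℓ)=(0.5713,97.10°,3.3928) → tip=(-0.2941,2.3611,1.6335)
cmd 3: set κ=0.5259 → (κ,φ,ℓ)=(0.5259,97.10°,3.3928) → tip=(-0.2848,2.2867,1.8583)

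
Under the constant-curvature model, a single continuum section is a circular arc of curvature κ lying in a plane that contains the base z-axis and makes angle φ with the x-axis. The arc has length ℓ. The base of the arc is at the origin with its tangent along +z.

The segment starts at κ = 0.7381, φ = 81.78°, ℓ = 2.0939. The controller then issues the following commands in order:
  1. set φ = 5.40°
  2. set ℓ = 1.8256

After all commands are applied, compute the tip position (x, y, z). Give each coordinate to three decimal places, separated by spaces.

1.050 0.099 1.321

initial: κ=0.7381, φ=81.78°, ℓ=2.0939
cmd 1: set φ=5.40° → (κ,φ,ℓ)=(0.7381,5.40°,2.0939) → tip=(1.3147,0.1243,1.3544)
cmd 2: set ℓ=1.8256 → (κ,φ,ℓ)=(0.7381,5.40°,1.8256) → tip=(1.0501,0.0993,1.3212)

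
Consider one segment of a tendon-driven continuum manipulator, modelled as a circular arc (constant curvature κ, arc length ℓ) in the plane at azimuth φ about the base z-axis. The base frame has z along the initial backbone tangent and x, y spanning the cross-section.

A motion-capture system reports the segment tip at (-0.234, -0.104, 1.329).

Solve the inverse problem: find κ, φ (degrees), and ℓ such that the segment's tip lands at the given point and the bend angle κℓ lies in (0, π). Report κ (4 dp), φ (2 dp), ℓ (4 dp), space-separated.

ρ = √(x²+y²) = √(-0.234² + -0.104²) = 0.25607
φ = atan2(y, x) mod 360° = atan2(-0.104, -0.234) = 203.9625°
|p|² = ρ² + z² = 0.25607² + 1.329² = 1.83181
κ = 2ρ / |p|² = 2×0.25607 / 1.83181 = 0.27958
θ = 2·atan2(ρ, z) = 2·atan2(0.25607, 1.329) = 0.38069 rad
ℓ = θ/κ = 0.38069/0.27958 = 1.36165

0.2796 203.96 1.3617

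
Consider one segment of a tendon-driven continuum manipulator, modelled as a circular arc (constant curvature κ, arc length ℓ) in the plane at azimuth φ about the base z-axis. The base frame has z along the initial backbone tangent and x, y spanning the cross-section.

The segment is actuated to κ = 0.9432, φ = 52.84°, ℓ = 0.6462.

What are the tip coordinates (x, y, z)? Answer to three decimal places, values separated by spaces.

0.115 0.152 0.607

θ = κ·ℓ = 0.9432 × 0.6462 = 0.60950 rad
ρ = (1 − cos θ)/κ = (1 − 0.81994)/0.9432 = 0.19091
z = sin θ / κ = 0.57245/0.9432 = 0.60693
x = ρ cos φ = 0.19091 × cos(52.84°) = 0.11532
y = ρ sin φ = 0.19091 × sin(52.84°) = 0.15214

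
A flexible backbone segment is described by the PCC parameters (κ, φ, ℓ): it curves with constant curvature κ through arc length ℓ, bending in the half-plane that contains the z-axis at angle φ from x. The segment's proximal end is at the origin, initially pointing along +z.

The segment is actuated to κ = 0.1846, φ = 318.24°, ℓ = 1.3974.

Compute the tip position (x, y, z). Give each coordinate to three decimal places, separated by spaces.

0.134 -0.119 1.382

θ = κ·ℓ = 0.1846 × 1.3974 = 0.25796 rad
ρ = (1 − cos θ)/κ = (1 − 0.96691)/0.1846 = 0.17924
z = sin θ / κ = 0.25511/0.1846 = 1.38195
x = ρ cos φ = 0.17924 × cos(318.24°) = 0.13370
y = ρ sin φ = 0.17924 × sin(318.24°) = -0.11938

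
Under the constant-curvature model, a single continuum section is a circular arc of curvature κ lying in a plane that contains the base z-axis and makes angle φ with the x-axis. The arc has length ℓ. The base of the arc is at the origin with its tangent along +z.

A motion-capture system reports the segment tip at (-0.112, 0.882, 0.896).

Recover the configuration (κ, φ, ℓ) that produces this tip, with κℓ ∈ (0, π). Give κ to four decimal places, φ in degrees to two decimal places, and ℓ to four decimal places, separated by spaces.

1.1160 97.24 1.4005

ρ = √(x²+y²) = √(-0.112² + 0.882²) = 0.88908
φ = atan2(y, x) mod 360° = atan2(0.882, -0.112) = 97.2369°
|p|² = ρ² + z² = 0.88908² + 0.896² = 1.59328
κ = 2ρ / |p|² = 2×0.88908 / 1.59328 = 1.11604
θ = 2·atan2(ρ, z) = 2·atan2(0.88908, 0.896) = 1.56305 rad
ℓ = θ/κ = 1.56305/1.11604 = 1.40053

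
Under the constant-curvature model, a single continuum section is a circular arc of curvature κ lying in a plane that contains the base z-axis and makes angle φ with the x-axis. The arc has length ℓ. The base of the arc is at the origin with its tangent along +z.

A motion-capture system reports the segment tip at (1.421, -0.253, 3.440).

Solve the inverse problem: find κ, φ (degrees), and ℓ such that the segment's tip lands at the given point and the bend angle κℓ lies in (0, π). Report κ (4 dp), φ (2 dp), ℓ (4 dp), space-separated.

0.2074 349.90 3.8305

ρ = √(x²+y²) = √(1.421² + -0.253²) = 1.44335
φ = atan2(y, x) mod 360° = atan2(-0.253, 1.421) = 349.9046°
|p|² = ρ² + z² = 1.44335² + 3.440² = 13.91685
κ = 2ρ / |p|² = 2×1.44335 / 13.91685 = 0.20742
θ = 2·atan2(ρ, z) = 2·atan2(1.44335, 3.440) = 0.79454 rad
ℓ = θ/κ = 0.79454/0.20742 = 3.83049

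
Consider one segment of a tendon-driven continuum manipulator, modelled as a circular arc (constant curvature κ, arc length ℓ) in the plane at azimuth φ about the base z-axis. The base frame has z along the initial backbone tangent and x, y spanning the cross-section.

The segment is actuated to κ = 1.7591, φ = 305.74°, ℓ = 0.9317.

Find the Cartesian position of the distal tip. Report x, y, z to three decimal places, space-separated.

θ = κ·ℓ = 1.7591 × 0.9317 = 1.63895 rad
ρ = (1 − cos θ)/κ = (1 − -0.06810)/1.7591 = 0.60719
z = sin θ / κ = 0.99768/1.7591 = 0.56715
x = ρ cos φ = 0.60719 × cos(305.74°) = 0.35466
y = ρ sin φ = 0.60719 × sin(305.74°) = -0.49284

0.355 -0.493 0.567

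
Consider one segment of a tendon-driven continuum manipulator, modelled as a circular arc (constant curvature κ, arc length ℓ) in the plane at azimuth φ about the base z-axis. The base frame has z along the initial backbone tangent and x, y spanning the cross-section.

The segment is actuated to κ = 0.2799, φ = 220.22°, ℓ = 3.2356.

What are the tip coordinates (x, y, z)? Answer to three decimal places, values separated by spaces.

θ = κ·ℓ = 0.2799 × 3.2356 = 0.90564 rad
ρ = (1 − cos θ)/κ = (1 − 0.61718)/0.2799 = 1.36771
z = sin θ / κ = 0.78682/0.2799 = 2.81109
x = ρ cos φ = 1.36771 × cos(220.22°) = -1.04434
y = ρ sin φ = 1.36771 × sin(220.22°) = -0.88316

-1.044 -0.883 2.811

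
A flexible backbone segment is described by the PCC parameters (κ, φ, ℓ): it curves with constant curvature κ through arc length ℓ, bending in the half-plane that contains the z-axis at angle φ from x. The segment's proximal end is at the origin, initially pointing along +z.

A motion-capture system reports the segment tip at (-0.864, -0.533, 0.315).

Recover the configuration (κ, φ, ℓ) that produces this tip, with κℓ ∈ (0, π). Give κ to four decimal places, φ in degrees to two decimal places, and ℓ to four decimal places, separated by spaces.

1.7971 211.67 1.4133

ρ = √(x²+y²) = √(-0.864² + -0.533²) = 1.01518
φ = atan2(y, x) mod 360° = atan2(-0.533, -0.864) = 211.6704°
|p|² = ρ² + z² = 1.01518² + 0.315² = 1.12981
κ = 2ρ / |p|² = 2×1.01518 / 1.12981 = 1.79708
θ = 2·atan2(ρ, z) = 2·atan2(1.01518, 0.315) = 2.53985 rad
ℓ = θ/κ = 2.53985/1.79708 = 1.41332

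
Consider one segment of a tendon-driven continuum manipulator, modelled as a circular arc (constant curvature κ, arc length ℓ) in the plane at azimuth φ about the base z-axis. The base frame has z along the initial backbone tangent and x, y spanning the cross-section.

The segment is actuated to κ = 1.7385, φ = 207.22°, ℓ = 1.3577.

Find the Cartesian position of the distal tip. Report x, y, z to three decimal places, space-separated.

θ = κ·ℓ = 1.7385 × 1.3577 = 2.36036 rad
ρ = (1 − cos θ)/κ = (1 − -0.71005)/1.7385 = 0.98363
z = sin θ / κ = 0.70415/1.7385 = 0.40504
x = ρ cos φ = 0.98363 × cos(207.22°) = -0.87470
y = ρ sin φ = 0.98363 × sin(207.22°) = -0.44992

-0.875 -0.450 0.405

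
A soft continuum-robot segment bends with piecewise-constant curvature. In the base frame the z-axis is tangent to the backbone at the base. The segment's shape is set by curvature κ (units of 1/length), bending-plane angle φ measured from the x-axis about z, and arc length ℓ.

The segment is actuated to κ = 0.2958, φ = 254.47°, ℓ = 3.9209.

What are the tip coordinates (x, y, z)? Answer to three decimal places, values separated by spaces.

-0.544 -1.956 3.099

θ = κ·ℓ = 0.2958 × 3.9209 = 1.15980 rad
ρ = (1 − cos θ)/κ = (1 − 0.39952)/0.2958 = 2.03002
z = sin θ / κ = 0.91672/0.2958 = 3.09913
x = ρ cos φ = 2.03002 × cos(254.47°) = -0.54352
y = ρ sin φ = 2.03002 × sin(254.47°) = -1.95590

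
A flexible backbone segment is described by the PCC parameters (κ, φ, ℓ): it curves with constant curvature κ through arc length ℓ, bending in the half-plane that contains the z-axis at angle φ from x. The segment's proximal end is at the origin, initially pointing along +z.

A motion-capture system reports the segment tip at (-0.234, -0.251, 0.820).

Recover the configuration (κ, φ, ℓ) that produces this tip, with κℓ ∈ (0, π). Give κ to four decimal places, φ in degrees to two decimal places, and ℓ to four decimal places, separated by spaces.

ρ = √(x²+y²) = √(-0.234² + -0.251²) = 0.34316
φ = atan2(y, x) mod 360° = atan2(-0.251, -0.234) = 227.0075°
|p|² = ρ² + z² = 0.34316² + 0.820² = 0.79016
κ = 2ρ / |p|² = 2×0.34316 / 0.79016 = 0.86858
θ = 2·atan2(ρ, z) = 2·atan2(0.34316, 0.820) = 0.79268 rad
ℓ = θ/κ = 0.79268/0.86858 = 0.91261

0.8686 227.01 0.9126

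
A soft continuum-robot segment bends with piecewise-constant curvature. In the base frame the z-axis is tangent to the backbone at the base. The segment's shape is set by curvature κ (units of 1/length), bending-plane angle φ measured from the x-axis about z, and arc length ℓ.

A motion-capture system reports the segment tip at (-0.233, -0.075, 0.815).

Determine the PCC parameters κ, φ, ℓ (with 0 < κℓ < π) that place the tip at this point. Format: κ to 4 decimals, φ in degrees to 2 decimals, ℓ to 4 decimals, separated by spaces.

ρ = √(x²+y²) = √(-0.233² + -0.075²) = 0.24477
φ = atan2(y, x) mod 360° = atan2(-0.075, -0.233) = 197.8428°
|p|² = ρ² + z² = 0.24477² + 0.815² = 0.72414
κ = 2ρ / |p|² = 2×0.24477 / 0.72414 = 0.67604
θ = 2·atan2(ρ, z) = 2·atan2(0.24477, 0.815) = 0.58353 rad
ℓ = θ/κ = 0.58353/0.67604 = 0.86316

0.6760 197.84 0.8632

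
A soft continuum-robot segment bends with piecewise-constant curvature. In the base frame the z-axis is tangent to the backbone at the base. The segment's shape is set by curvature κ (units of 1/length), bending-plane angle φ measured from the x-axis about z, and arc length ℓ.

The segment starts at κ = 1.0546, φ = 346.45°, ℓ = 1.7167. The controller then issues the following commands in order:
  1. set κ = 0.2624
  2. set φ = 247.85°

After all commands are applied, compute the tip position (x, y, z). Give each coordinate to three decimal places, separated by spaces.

-0.143 -0.352 1.659

initial: κ=1.0546, φ=346.45°, ℓ=1.7167
cmd 1: set κ=0.2624 → (κ,φ,ℓ)=(0.2624,346.45°,1.7167) → tip=(0.3696,-0.0891,1.6592)
cmd 2: set φ=247.85° → (κ,φ,ℓ)=(0.2624,247.85°,1.7167) → tip=(-0.1433,-0.3521,1.6592)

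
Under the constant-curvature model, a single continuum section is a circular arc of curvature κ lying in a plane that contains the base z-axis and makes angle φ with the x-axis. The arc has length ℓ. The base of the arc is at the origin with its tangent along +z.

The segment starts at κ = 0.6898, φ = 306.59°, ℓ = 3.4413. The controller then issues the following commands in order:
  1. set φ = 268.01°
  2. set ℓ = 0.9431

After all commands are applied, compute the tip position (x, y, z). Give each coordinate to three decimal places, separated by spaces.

-0.010 -0.296 0.878

initial: κ=0.6898, φ=306.59°, ℓ=3.4413
cmd 1: set φ=268.01° → (κ,φ,ℓ)=(0.6898,268.01°,3.4413) → tip=(-0.0866,-2.4912,1.0069)
cmd 2: set ℓ=0.9431 → (κ,φ,ℓ)=(0.6898,268.01°,0.9431) → tip=(-0.0103,-0.2959,0.8780)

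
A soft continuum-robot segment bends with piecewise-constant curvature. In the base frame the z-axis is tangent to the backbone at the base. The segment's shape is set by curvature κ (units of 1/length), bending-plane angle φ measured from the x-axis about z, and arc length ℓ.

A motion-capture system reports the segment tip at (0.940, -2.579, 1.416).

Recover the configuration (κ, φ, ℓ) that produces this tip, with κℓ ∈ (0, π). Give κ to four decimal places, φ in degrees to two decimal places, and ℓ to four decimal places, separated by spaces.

ρ = √(x²+y²) = √(0.940² + -2.579²) = 2.74497
φ = atan2(y, x) mod 360° = atan2(-2.579, 0.940) = 290.0259°
|p|² = ρ² + z² = 2.74497² + 1.416² = 9.53990
κ = 2ρ / |p|² = 2×2.74497 / 9.53990 = 0.57547
θ = 2·atan2(ρ, z) = 2·atan2(2.74497, 1.416) = 2.18909 rad
ℓ = θ/κ = 2.18909/0.57547 = 3.80400

0.5755 290.03 3.8040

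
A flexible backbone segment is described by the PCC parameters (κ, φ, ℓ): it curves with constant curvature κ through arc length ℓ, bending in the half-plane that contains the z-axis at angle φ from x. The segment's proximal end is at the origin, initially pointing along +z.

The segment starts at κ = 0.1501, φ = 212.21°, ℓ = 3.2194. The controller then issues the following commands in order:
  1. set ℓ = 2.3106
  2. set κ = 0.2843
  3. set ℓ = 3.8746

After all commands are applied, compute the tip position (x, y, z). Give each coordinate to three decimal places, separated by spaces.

initial: κ=0.1501, φ=212.21°, ℓ=3.2194
cmd 1: set ℓ=2.3106 → (κ,φ,ℓ)=(0.1501,212.21°,2.3106) → tip=(-0.3356,-0.2114,2.2646)
cmd 2: set κ=0.2843 → (κ,φ,ℓ)=(0.2843,212.21°,2.3106) → tip=(-0.6194,-0.3902,2.1480)
cmd 3: set ℓ=3.8746 → (κ,φ,ℓ)=(0.2843,212.21°,3.8746) → tip=(-1.6303,-1.0270,3.1372)

-1.630 -1.027 3.137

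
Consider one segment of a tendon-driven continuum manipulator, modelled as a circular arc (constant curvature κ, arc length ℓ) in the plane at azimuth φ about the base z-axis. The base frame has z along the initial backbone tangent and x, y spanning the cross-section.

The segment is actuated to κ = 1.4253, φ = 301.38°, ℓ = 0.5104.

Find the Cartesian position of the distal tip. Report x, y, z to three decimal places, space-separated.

0.092 -0.152 0.467

θ = κ·ℓ = 1.4253 × 0.5104 = 0.72747 rad
ρ = (1 − cos θ)/κ = (1 − 0.74686)/1.4253 = 0.17761
z = sin θ / κ = 0.66498/1.4253 = 0.46656
x = ρ cos φ = 0.17761 × cos(301.38°) = 0.09248
y = ρ sin φ = 0.17761 × sin(301.38°) = -0.15163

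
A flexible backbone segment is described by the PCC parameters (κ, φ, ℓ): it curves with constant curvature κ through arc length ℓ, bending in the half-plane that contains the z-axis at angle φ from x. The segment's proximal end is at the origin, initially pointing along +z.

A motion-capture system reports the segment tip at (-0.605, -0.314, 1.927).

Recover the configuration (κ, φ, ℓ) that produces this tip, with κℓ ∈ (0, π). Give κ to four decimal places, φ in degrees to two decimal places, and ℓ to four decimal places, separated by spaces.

ρ = √(x²+y²) = √(-0.605² + -0.314²) = 0.68163
φ = atan2(y, x) mod 360° = atan2(-0.314, -0.605) = 207.4297°
|p|² = ρ² + z² = 0.68163² + 1.927² = 4.17795
κ = 2ρ / |p|² = 2×0.68163 / 4.17795 = 0.32630
θ = 2·atan2(ρ, z) = 2·atan2(0.68163, 1.927) = 0.67998 rad
ℓ = θ/κ = 0.67998/0.32630 = 2.08392

0.3263 207.43 2.0839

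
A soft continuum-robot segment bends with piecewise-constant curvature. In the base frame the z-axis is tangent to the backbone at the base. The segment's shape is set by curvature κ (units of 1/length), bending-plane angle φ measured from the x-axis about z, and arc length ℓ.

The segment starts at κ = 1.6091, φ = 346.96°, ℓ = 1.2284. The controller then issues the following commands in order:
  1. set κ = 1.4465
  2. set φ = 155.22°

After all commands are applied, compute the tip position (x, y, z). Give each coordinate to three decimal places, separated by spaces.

-0.756 0.349 0.677

initial: κ=1.6091, φ=346.96°, ℓ=1.2284
cmd 1: set κ=1.4465 → (κ,φ,ℓ)=(1.4465,346.96°,1.2284) → tip=(0.8113,-0.1879,0.6767)
cmd 2: set φ=155.22° → (κ,φ,ℓ)=(1.4465,155.22°,1.2284) → tip=(-0.7561,0.3491,0.6767)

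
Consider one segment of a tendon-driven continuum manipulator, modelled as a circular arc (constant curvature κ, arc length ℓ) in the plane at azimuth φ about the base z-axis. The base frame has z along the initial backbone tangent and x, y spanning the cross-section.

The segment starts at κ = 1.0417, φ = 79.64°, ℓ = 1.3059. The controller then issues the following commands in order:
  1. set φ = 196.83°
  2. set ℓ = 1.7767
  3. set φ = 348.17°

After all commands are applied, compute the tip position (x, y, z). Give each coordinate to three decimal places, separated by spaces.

initial: κ=1.0417, φ=79.64°, ℓ=1.3059
cmd 1: set φ=196.83° → (κ,φ,ℓ)=(1.0417,196.83°,1.3059) → tip=(-0.7269,-0.2199,0.9388)
cmd 2: set ℓ=1.7767 → (κ,φ,ℓ)=(1.0417,196.83°,1.7767) → tip=(-1.1728,-0.3548,0.9226)
cmd 3: set φ=348.17° → (κ,φ,ℓ)=(1.0417,348.17°,1.7767) → tip=(1.1992,-0.2512,0.9226)

1.199 -0.251 0.923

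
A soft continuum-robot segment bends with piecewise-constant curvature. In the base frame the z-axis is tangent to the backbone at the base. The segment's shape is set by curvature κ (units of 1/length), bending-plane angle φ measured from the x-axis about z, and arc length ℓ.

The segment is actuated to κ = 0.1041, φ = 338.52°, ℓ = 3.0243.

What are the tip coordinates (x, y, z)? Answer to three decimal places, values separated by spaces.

0.439 -0.173 2.975

θ = κ·ℓ = 0.1041 × 3.0243 = 0.31483 rad
ρ = (1 − cos θ)/κ = (1 − 0.95085)/0.1041 = 0.47215
z = sin θ / κ = 0.30965/0.1041 = 2.97459
x = ρ cos φ = 0.47215 × cos(338.52°) = 0.43936
y = ρ sin φ = 0.47215 × sin(338.52°) = -0.17289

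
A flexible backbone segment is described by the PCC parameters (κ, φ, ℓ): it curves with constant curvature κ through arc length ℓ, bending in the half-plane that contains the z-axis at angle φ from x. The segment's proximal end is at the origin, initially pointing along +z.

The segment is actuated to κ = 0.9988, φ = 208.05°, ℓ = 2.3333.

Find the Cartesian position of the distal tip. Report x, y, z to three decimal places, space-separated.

-1.492 -0.795 0.726

θ = κ·ℓ = 0.9988 × 2.3333 = 2.33050 rad
ρ = (1 − cos θ)/κ = (1 − -0.68871)/0.9988 = 1.69074
z = sin θ / κ = 0.72504/0.9988 = 0.72591
x = ρ cos φ = 1.69074 × cos(208.05°) = -1.49214
y = ρ sin φ = 1.69074 × sin(208.05°) = -0.79505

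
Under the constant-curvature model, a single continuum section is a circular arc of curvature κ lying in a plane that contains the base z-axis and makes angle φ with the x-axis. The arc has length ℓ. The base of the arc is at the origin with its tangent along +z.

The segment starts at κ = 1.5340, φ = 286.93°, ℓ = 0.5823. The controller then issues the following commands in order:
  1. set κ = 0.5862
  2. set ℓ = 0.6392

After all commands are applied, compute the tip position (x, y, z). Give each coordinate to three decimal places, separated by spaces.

0.034 -0.113 0.624

initial: κ=1.5340, φ=286.93°, ℓ=0.5823
cmd 1: set κ=0.5862 → (κ,φ,ℓ)=(0.5862,286.93°,0.5823) → tip=(0.0287,-0.0942,0.5711)
cmd 2: set ℓ=0.6392 → (κ,φ,ℓ)=(0.5862,286.93°,0.6392) → tip=(0.0345,-0.1132,0.6243)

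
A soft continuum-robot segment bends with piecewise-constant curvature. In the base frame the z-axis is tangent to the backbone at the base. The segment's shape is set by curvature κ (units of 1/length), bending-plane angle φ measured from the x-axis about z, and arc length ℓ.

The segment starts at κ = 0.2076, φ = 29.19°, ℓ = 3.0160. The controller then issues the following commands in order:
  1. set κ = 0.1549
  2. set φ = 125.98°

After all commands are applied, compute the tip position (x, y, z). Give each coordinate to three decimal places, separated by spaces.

initial: κ=0.2076, φ=29.19°, ℓ=3.0160
cmd 1: set κ=0.1549 → (κ,φ,ℓ)=(0.1549,29.19°,3.0160) → tip=(0.6039,0.3374,2.9075)
cmd 2: set φ=125.98° → (κ,φ,ℓ)=(0.1549,125.98°,3.0160) → tip=(-0.4064,0.5598,2.9075)

-0.406 0.560 2.907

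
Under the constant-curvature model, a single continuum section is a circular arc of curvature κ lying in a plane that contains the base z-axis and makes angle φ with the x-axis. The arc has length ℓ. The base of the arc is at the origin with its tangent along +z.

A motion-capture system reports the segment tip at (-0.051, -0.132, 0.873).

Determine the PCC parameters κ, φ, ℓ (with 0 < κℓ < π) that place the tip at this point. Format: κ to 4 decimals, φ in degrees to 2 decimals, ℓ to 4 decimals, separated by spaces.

0.3618 248.88 0.8882

ρ = √(x²+y²) = √(-0.051² + -0.132²) = 0.14151
φ = atan2(y, x) mod 360° = atan2(-0.132, -0.051) = 248.8753°
|p|² = ρ² + z² = 0.14151² + 0.873² = 0.78215
κ = 2ρ / |p|² = 2×0.14151 / 0.78215 = 0.36185
θ = 2·atan2(ρ, z) = 2·atan2(0.14151, 0.873) = 0.32140 rad
ℓ = θ/κ = 0.32140/0.36185 = 0.88821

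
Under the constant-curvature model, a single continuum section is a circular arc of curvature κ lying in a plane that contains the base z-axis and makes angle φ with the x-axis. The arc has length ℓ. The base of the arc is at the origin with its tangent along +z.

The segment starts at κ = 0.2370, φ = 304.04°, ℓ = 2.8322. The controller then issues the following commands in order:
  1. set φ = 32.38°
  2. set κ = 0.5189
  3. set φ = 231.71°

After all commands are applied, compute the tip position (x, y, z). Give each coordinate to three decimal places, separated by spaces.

-1.074 -1.360 1.917

initial: κ=0.2370, φ=304.04°, ℓ=2.8322
cmd 1: set φ=32.38° → (κ,φ,ℓ)=(0.2370,32.38°,2.8322) → tip=(0.7730,0.4902,2.6243)
cmd 2: set κ=0.5189 → (κ,φ,ℓ)=(0.5189,32.38°,2.8322) → tip=(1.4631,0.9278,1.9173)
cmd 3: set φ=231.71° → (κ,φ,ℓ)=(0.5189,231.71°,2.8322) → tip=(-1.0735,-1.3598,1.9173)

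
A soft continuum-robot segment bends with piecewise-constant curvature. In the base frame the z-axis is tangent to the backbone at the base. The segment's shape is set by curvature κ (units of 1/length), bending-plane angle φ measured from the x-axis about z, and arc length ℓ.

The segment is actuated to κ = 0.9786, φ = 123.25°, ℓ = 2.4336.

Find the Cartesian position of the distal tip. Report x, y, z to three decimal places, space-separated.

-0.966 1.474 0.704

θ = κ·ℓ = 0.9786 × 2.4336 = 2.38152 rad
ρ = (1 − cos θ)/κ = (1 − -0.72479)/0.9786 = 1.76250
z = sin θ / κ = 0.68897/0.9786 = 0.70404
x = ρ cos φ = 1.76250 × cos(123.25°) = -0.96637
y = ρ sin φ = 1.76250 × sin(123.25°) = 1.47396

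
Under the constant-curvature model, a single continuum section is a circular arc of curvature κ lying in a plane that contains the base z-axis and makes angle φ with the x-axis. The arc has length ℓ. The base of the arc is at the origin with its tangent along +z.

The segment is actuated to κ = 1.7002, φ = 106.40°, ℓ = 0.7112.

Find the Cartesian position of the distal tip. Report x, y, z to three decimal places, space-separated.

θ = κ·ℓ = 1.7002 × 0.7112 = 1.20918 rad
ρ = (1 − cos θ)/κ = (1 − 0.35378)/1.7002 = 0.38008
z = sin θ / κ = 0.93533/1.7002 = 0.55013
x = ρ cos φ = 0.38008 × cos(106.40°) = -0.10731
y = ρ sin φ = 0.38008 × sin(106.40°) = 0.36462

-0.107 0.365 0.550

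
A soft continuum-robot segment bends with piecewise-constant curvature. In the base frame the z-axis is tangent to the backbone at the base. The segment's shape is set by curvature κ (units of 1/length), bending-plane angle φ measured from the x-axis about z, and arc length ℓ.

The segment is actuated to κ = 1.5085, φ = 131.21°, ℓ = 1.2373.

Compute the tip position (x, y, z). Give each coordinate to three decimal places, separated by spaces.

-0.564 0.644 0.634

θ = κ·ℓ = 1.5085 × 1.2373 = 1.86647 rad
ρ = (1 − cos θ)/κ = (1 − -0.29138)/1.5085 = 0.85607
z = sin θ / κ = 0.95661/1.5085 = 0.63414
x = ρ cos φ = 0.85607 × cos(131.21°) = -0.56400
y = ρ sin φ = 0.85607 × sin(131.21°) = 0.64402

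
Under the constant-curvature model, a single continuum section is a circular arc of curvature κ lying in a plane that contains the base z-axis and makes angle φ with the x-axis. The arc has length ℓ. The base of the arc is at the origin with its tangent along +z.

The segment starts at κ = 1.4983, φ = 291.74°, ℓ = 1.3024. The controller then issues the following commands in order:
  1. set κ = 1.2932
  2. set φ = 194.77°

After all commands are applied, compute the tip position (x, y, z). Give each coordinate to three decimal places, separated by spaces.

initial: κ=1.4983, φ=291.74°, ℓ=1.3024
cmd 1: set κ=1.2932 → (κ,φ,ℓ)=(1.2932,291.74°,1.3024) → tip=(0.3188,-0.7996,0.7683)
cmd 2: set φ=194.77° → (κ,φ,ℓ)=(1.2932,194.77°,1.3024) → tip=(-0.8324,-0.2195,0.7683)

-0.832 -0.219 0.768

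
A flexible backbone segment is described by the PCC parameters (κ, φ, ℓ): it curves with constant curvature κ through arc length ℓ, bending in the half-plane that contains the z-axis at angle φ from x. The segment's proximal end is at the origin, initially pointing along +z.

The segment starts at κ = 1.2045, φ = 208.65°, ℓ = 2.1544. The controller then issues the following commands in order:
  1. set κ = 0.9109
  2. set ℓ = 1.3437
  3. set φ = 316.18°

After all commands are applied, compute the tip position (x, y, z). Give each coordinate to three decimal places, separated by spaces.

0.523 -0.502 1.032

initial: κ=1.2045, φ=208.65°, ℓ=2.1544
cmd 1: set κ=0.9109 → (κ,φ,ℓ)=(0.9109,208.65°,2.1544) → tip=(-1.3311,-0.7273,1.0147)
cmd 2: set ℓ=1.3437 → (κ,φ,ℓ)=(0.9109,208.65°,1.3437) → tip=(-0.6359,-0.3474,1.0324)
cmd 3: set φ=316.18° → (κ,φ,ℓ)=(0.9109,316.18°,1.3437) → tip=(0.5229,-0.5017,1.0324)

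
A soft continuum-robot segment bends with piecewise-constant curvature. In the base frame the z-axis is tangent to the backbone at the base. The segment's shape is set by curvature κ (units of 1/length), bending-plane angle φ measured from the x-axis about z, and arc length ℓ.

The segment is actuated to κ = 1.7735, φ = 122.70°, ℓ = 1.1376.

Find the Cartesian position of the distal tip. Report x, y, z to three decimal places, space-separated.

θ = κ·ℓ = 1.7735 × 1.1376 = 2.01753 rad
ρ = (1 − cos θ)/κ = (1 − -0.43203)/1.7735 = 0.80746
z = sin θ / κ = 0.90186/1.7735 = 0.50852
x = ρ cos φ = 0.80746 × cos(122.70°) = -0.43622
y = ρ sin φ = 0.80746 × sin(122.70°) = 0.67948

-0.436 0.679 0.509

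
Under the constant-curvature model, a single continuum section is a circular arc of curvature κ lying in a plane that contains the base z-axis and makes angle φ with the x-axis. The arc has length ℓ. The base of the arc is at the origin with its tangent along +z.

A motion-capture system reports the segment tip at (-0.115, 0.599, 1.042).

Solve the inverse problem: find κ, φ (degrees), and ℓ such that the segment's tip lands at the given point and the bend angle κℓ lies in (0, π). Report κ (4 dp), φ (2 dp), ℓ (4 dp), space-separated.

ρ = √(x²+y²) = √(-0.115² + 0.599²) = 0.60994
φ = atan2(y, x) mod 360° = atan2(0.599, -0.115) = 100.8678°
|p|² = ρ² + z² = 0.60994² + 1.042² = 1.45779
κ = 2ρ / |p|² = 2×0.60994 / 1.45779 = 0.83680
θ = 2·atan2(ρ, z) = 2·atan2(0.60994, 1.042) = 1.05916 rad
ℓ = θ/κ = 1.05916/0.83680 = 1.26573

0.8368 100.87 1.2657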